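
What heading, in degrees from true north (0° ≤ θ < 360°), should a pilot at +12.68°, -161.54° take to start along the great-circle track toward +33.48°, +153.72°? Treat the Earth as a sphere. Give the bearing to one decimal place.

304.8°

Δλ = 153.72 − -161.54 = 315.26°; wrapped into (−180°, 180°]: -44.74°.
θ = atan2( sin Δλ · cos φ₂ , cos φ₁ · sin φ₂ − sin φ₁ · cos φ₂ · cos Δλ )
  = atan2(-0.58710, 0.40815) = -55.193° → normalised to [0°, 360°): 304.807°.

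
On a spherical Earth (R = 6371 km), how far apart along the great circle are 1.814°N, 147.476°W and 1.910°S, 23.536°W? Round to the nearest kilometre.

Δλ = -23.536 − -147.476 = 123.940°.
Δφ = -1.910 − 1.814 = -3.724°.
a = sin²(Δφ/2) + cos φ₁ · cos φ₂ · sin²(Δλ/2) = 0.779395.
c = 2·atan2(√a, √(1−a)) = 2.16372 rad → d = 6371·c ≈ 13785.07 km.

13785 km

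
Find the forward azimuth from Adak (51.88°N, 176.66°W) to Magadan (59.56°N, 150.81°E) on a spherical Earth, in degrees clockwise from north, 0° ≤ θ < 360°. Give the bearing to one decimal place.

Δλ = 150.81 − -176.66 = 327.47°; wrapped into (−180°, 180°]: -32.53°.
θ = atan2( sin Δλ · cos φ₂ , cos φ₁ · sin φ₂ − sin φ₁ · cos φ₂ · cos Δλ )
  = atan2(-0.27244, 0.19617) = -54.244° → normalised to [0°, 360°): 305.756°.

305.8°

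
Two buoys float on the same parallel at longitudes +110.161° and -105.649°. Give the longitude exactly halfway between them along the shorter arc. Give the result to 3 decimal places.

-177.744°

Signed shortest Δλ from +110.161° to -105.649° is +144.190°.
Midpoint longitude = +110.161° + (+144.190°)/2 = +110.161° + 72.095° = +182.256°.
Normalise into (−180°, 180°]: -177.744°.
(The naïve average (+110.161 + -105.649)/2 = 2.256° is on the wrong side of the globe.)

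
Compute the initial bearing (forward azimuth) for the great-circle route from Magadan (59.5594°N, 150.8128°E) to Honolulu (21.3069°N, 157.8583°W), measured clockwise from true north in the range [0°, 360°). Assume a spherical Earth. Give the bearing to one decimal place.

113.6°

Δλ = -157.8583 − 150.8128 = -308.6711°; wrapped into (−180°, 180°]: 51.3289°.
θ = atan2( sin Δλ · cos φ₂ , cos φ₁ · sin φ₂ − sin φ₁ · cos φ₂ · cos Δλ )
  = atan2(0.72738, -0.31780) = 113.601° → normalised to [0°, 360°): 113.601°.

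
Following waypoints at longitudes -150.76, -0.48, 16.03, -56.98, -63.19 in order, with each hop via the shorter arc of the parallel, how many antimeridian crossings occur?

Leg 1: -150.76° → -0.48°, shortest Δλ = 150.28° (east) — does not cross 180°.
Leg 2: -0.48° → +16.03°, shortest Δλ = 16.51° (east) — does not cross 180°.
Leg 3: +16.03° → -56.98°, shortest Δλ = -73.01° (west) — does not cross 180°.
Leg 4: -56.98° → -63.19°, shortest Δλ = -6.21° (west) — does not cross 180°.
Total crossings: 0.

0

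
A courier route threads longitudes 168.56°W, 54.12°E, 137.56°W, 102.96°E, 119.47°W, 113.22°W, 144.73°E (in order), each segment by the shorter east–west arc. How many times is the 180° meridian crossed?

5

Leg 1: -168.56° → +54.12°, shortest Δλ = -137.32° (west) — crosses 180°.
Leg 2: +54.12° → -137.56°, shortest Δλ = 168.32° (east) — crosses 180°.
Leg 3: -137.56° → +102.96°, shortest Δλ = -119.48° (west) — crosses 180°.
Leg 4: +102.96° → -119.47°, shortest Δλ = 137.57° (east) — crosses 180°.
Leg 5: -119.47° → -113.22°, shortest Δλ = 6.25° (east) — does not cross 180°.
Leg 6: -113.22° → +144.73°, shortest Δλ = -102.05° (west) — crosses 180°.
Total crossings: 5.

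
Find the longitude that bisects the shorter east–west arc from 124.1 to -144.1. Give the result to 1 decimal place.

Signed shortest Δλ from +124.1° to -144.1° is +91.8°.
Midpoint longitude = +124.1° + (+91.8°)/2 = +124.1° + 45.9° = +170.0°.
(The naïve average (+124.1 + -144.1)/2 = -10.0° is on the wrong side of the globe.)

+170.0°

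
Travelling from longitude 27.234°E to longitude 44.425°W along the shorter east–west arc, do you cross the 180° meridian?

Signed shortest Δλ = ((-44.425 − 27.234 + 180) mod 360) − 180 = -71.659°.
Going west by 71.659° from +27.234° reaches -44.425° without touching 180°.

No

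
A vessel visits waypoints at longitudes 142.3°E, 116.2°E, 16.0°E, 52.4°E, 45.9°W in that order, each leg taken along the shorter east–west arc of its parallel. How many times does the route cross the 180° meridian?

Leg 1: +142.3° → +116.2°, shortest Δλ = -26.1° (west) — does not cross 180°.
Leg 2: +116.2° → +16.0°, shortest Δλ = -100.2° (west) — does not cross 180°.
Leg 3: +16.0° → +52.4°, shortest Δλ = 36.4° (east) — does not cross 180°.
Leg 4: +52.4° → -45.9°, shortest Δλ = -98.3° (west) — does not cross 180°.
Total crossings: 0.

0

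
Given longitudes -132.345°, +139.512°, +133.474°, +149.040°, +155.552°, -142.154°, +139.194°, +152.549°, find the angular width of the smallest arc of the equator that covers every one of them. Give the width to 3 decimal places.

94.181°

Sort the longitudes: -142.154°, -132.345°, +133.474°, +139.194°, +139.512°, +149.040°, +152.549°, +155.552°.
Eastward gaps between consecutive values (wrapping around): 9.809°, 265.819°, 5.720°, 0.318°, 9.528°, 3.509°, 3.003°, 62.294°.
Largest gap = 265.819° ⇒ minimal covering band is its complement: 360° − 265.819° = 94.181°.
Band runs from +133.474° eastward to -132.345°, crossing the antimeridian.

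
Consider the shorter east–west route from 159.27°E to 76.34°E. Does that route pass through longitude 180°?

No

Signed shortest Δλ = ((76.34 − 159.27 + 180) mod 360) − 180 = -82.93°.
Going west by 82.93° from +159.27° reaches +76.34° without touching 180°.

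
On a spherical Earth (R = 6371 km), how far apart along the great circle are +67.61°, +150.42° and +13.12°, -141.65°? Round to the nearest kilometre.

Δλ = -141.65 − 150.42 = -292.07°; wrapped into (−180°, 180°]: 67.93°.
Δφ = 13.12 − 67.61 = -54.49°.
a = sin²(Δφ/2) + cos φ₁ · cos φ₂ · sin²(Δλ/2) = 0.325367.
c = 2·atan2(√a, √(1−a)) = 1.21401 rad → d = 6371·c ≈ 7734.45 km.

7734 km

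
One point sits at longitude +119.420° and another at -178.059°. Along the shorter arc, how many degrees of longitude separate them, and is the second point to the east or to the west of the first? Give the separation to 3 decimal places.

Raw difference: -178.059 − 119.420 = -297.479°.
Normalise into (−180°, 180°]: -297.479° + 360° = 62.521°.
Positive ⇒ the second point lies to the east; separation 62.521°.

62.521° east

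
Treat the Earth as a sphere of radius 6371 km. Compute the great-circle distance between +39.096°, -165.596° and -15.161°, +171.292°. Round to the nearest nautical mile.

3506 nmi

Δλ = 171.292 − -165.596 = 336.888°; wrapped into (−180°, 180°]: -23.112°.
Δφ = -15.161 − 39.096 = -54.257°.
a = sin²(Δφ/2) + cos φ₁ · cos φ₂ · sin²(Δλ/2) = 0.237986.
c = 2·atan2(√a, √(1−a)) = 1.01922 rad → d = 6371·c ≈ 6493.46 km ≈ 3506.19 nmi.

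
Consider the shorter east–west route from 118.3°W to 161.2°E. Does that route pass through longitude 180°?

Naïve |161.2 − -118.3| = 279.5° > 180°, so the shorter arc goes the other way round — across 180°.
Signed shortest Δλ = ((161.2 − -118.3 + 180) mod 360) − 180 = -80.5°.
Going west by 80.5° from -118.3° passes through 180° before reaching +161.2°.

Yes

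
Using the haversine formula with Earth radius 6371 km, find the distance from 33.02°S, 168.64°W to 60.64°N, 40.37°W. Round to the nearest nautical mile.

Δλ = -40.37 − -168.64 = 128.27°.
Δφ = 60.64 − -33.02 = 93.66°.
a = sin²(Δφ/2) + cos φ₁ · cos φ₂ · sin²(Δλ/2) = 0.864781.
c = 2·atan2(√a, √(1−a)) = 2.38848 rad → d = 6371·c ≈ 15217.00 km ≈ 8216.52 nmi.

8217 nmi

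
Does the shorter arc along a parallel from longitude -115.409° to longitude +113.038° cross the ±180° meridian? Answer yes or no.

Yes

Naïve |113.038 − -115.409| = 228.447° > 180°, so the shorter arc goes the other way round — across 180°.
Signed shortest Δλ = ((113.038 − -115.409 + 180) mod 360) − 180 = -131.553°.
Going west by 131.553° from -115.409° passes through 180° before reaching +113.038°.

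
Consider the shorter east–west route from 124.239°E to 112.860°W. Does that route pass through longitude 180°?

Naïve |-112.860 − 124.239| = 237.099° > 180°, so the shorter arc goes the other way round — across 180°.
Signed shortest Δλ = ((-112.860 − 124.239 + 180) mod 360) − 180 = 122.901°.
Going east by 122.901° from +124.239° passes through 180° before reaching -112.860°.

Yes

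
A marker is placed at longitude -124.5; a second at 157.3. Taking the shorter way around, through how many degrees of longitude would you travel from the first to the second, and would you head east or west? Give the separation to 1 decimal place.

78.2° west

Raw difference: 157.3 − -124.5 = 281.8°.
Normalise into (−180°, 180°]: 281.8° − 360° = -78.2°.
Negative ⇒ the second point lies to the west; separation 78.2°.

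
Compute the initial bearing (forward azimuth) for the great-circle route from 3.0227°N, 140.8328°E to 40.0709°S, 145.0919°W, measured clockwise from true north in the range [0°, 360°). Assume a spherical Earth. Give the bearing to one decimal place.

131.6°

Δλ = -145.0919 − 140.8328 = -285.9247°; wrapped into (−180°, 180°]: 74.0753°.
θ = atan2( sin Δλ · cos φ₂ , cos φ₁ · sin φ₂ − sin φ₁ · cos φ₂ · cos Δλ )
  = atan2(0.73588, -0.65391) = 131.625° → normalised to [0°, 360°): 131.625°.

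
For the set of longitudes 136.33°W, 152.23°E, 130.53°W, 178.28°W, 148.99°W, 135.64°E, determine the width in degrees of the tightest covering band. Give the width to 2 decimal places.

Sort the longitudes: -178.28°, -148.99°, -136.33°, -130.53°, +135.64°, +152.23°.
Eastward gaps between consecutive values (wrapping around): 29.29°, 12.66°, 5.80°, 266.17°, 16.59°, 29.49°.
Largest gap = 266.17° ⇒ minimal covering band is its complement: 360° − 266.17° = 93.83°.
Band runs from +135.64° eastward to -130.53°, crossing the antimeridian.

93.83°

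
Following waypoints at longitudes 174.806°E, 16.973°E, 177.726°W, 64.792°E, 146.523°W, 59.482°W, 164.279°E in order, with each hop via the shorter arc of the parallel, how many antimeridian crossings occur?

4

Leg 1: +174.806° → +16.973°, shortest Δλ = -157.833° (west) — does not cross 180°.
Leg 2: +16.973° → -177.726°, shortest Δλ = 165.301° (east) — crosses 180°.
Leg 3: -177.726° → +64.792°, shortest Δλ = -117.482° (west) — crosses 180°.
Leg 4: +64.792° → -146.523°, shortest Δλ = 148.685° (east) — crosses 180°.
Leg 5: -146.523° → -59.482°, shortest Δλ = 87.041° (east) — does not cross 180°.
Leg 6: -59.482° → +164.279°, shortest Δλ = -136.239° (west) — crosses 180°.
Total crossings: 4.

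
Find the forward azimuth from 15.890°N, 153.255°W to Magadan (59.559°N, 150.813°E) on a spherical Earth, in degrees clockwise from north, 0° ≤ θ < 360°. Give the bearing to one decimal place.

Δλ = 150.813 − -153.255 = 304.068°; wrapped into (−180°, 180°]: -55.932°.
θ = atan2( sin Δλ · cos φ₂ , cos φ₁ · sin φ₂ − sin φ₁ · cos φ₂ · cos Δλ )
  = atan2(-0.41970, 0.75150) = -29.182° → normalised to [0°, 360°): 330.818°.

330.8°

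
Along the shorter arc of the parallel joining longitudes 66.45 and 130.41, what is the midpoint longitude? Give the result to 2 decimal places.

+98.43°

Signed shortest Δλ from +66.45° to +130.41° is +63.96°.
Midpoint longitude = +66.45° + (+63.96°)/2 = +66.45° + 31.98° = +98.43°.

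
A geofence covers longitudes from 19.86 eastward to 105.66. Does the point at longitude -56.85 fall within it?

Band width going east from +19.86° to +105.66°: ((105.66 − 19.86) mod 360) = 85.80°.
Offset of -56.85° east of the west edge: ((-56.85 − 19.86) mod 360) = 283.29°.
283.29° > 85.80° ⇒ outside.

No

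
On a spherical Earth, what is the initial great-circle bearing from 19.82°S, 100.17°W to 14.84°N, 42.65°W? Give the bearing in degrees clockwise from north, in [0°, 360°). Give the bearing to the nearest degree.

63°

Δλ = -42.65 − -100.17 = 57.52°.
θ = atan2( sin Δλ · cos φ₂ , cos φ₁ · sin φ₂ − sin φ₁ · cos φ₂ · cos Δλ )
  = atan2(0.81544, 0.41696) = 62.918° → normalised to [0°, 360°): 62.918°.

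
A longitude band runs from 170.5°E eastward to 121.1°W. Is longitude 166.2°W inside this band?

Yes

Band width going east from +170.5° to -121.1°: ((-121.1 − 170.5) mod 360) = 68.4°.
Offset of -166.2° east of the west edge: ((-166.2 − 170.5) mod 360) = 23.3°.
23.3° ≤ 68.4° ⇒ inside.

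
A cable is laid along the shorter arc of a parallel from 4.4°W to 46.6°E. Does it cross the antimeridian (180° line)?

Signed shortest Δλ = ((46.6 − -4.4 + 180) mod 360) − 180 = 51.0°.
Going east by 51.0° from -4.4° reaches +46.6° without touching 180°.

No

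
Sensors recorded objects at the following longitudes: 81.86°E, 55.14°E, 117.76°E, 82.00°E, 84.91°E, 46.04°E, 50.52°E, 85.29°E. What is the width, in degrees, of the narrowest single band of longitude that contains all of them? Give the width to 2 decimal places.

Sort the longitudes: +46.04°, +50.52°, +55.14°, +81.86°, +82.00°, +84.91°, +85.29°, +117.76°.
Eastward gaps between consecutive values (wrapping around): 4.48°, 4.62°, 26.72°, 0.14°, 2.91°, 0.38°, 32.47°, 288.28°.
Largest gap = 288.28° ⇒ minimal covering band is its complement: 360° − 288.28° = 71.72°.
Band runs from +46.04° eastward to +117.76°.

71.72°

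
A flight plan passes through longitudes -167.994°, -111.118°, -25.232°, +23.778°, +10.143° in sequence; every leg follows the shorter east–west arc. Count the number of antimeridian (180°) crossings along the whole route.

0

Leg 1: -167.994° → -111.118°, shortest Δλ = 56.876° (east) — does not cross 180°.
Leg 2: -111.118° → -25.232°, shortest Δλ = 85.886° (east) — does not cross 180°.
Leg 3: -25.232° → +23.778°, shortest Δλ = 49.01° (east) — does not cross 180°.
Leg 4: +23.778° → +10.143°, shortest Δλ = -13.635° (west) — does not cross 180°.
Total crossings: 0.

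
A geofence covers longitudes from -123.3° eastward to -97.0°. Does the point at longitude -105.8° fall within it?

Yes

Band width going east from -123.3° to -97.0°: ((-97.0 − -123.3) mod 360) = 26.3°.
Offset of -105.8° east of the west edge: ((-105.8 − -123.3) mod 360) = 17.5°.
17.5° ≤ 26.3° ⇒ inside.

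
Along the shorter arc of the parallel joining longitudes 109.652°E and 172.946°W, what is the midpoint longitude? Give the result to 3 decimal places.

Signed shortest Δλ from +109.652° to -172.946° is +77.402°.
Midpoint longitude = +109.652° + (+77.402°)/2 = +109.652° + 38.701° = +148.353°.
(The naïve average (+109.652 + -172.946)/2 = -31.647° is on the wrong side of the globe.)

148.353°E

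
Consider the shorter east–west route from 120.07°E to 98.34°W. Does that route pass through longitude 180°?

Yes

Naïve |-98.34 − 120.07| = 218.41° > 180°, so the shorter arc goes the other way round — across 180°.
Signed shortest Δλ = ((-98.34 − 120.07 + 180) mod 360) − 180 = 141.59°.
Going east by 141.59° from +120.07° passes through 180° before reaching -98.34°.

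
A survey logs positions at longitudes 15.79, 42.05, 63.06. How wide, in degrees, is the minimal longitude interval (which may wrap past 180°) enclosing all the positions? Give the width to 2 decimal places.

47.27°

Sort the longitudes: +15.79°, +42.05°, +63.06°.
Eastward gaps between consecutive values (wrapping around): 26.26°, 21.01°, 312.73°.
Largest gap = 312.73° ⇒ minimal covering band is its complement: 360° − 312.73° = 47.27°.
Band runs from +15.79° eastward to +63.06°.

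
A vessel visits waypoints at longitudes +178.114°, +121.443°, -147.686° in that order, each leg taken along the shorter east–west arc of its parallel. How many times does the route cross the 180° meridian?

Leg 1: +178.114° → +121.443°, shortest Δλ = -56.671° (west) — does not cross 180°.
Leg 2: +121.443° → -147.686°, shortest Δλ = 90.871° (east) — crosses 180°.
Total crossings: 1.

1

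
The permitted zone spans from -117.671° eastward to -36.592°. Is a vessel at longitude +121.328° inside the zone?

No

Band width going east from -117.671° to -36.592°: ((-36.592 − -117.671) mod 360) = 81.079°.
Offset of +121.328° east of the west edge: ((121.328 − -117.671) mod 360) = 238.999°.
238.999° > 81.079° ⇒ outside.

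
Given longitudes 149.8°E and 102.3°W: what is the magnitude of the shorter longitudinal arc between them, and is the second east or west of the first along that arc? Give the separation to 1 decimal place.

107.9° east

Raw difference: -102.3 − 149.8 = -252.1°.
Normalise into (−180°, 180°]: -252.1° + 360° = 107.9°.
Positive ⇒ the second point lies to the east; separation 107.9°.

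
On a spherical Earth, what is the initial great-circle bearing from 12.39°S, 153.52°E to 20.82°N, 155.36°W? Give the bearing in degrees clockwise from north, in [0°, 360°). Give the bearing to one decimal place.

Δλ = -155.36 − 153.52 = -308.88°; wrapped into (−180°, 180°]: 51.12°.
θ = atan2( sin Δλ · cos φ₂ , cos φ₁ · sin φ₂ − sin φ₁ · cos φ₂ · cos Δλ )
  = atan2(0.72763, 0.47304) = 56.972° → normalised to [0°, 360°): 56.972°.

57.0°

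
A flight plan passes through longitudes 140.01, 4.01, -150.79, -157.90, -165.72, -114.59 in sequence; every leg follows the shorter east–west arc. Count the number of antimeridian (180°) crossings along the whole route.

Leg 1: +140.01° → +4.01°, shortest Δλ = -136.0° (west) — does not cross 180°.
Leg 2: +4.01° → -150.79°, shortest Δλ = -154.8° (west) — does not cross 180°.
Leg 3: -150.79° → -157.90°, shortest Δλ = -7.11° (west) — does not cross 180°.
Leg 4: -157.90° → -165.72°, shortest Δλ = -7.82° (west) — does not cross 180°.
Leg 5: -165.72° → -114.59°, shortest Δλ = 51.13° (east) — does not cross 180°.
Total crossings: 0.

0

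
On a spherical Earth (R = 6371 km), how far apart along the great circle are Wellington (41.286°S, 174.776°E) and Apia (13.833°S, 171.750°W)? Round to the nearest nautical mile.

1792 nmi

Δλ = -171.750 − 174.776 = -346.526°; wrapped into (−180°, 180°]: 13.474°.
Δφ = -13.833 − -41.286 = 27.453°.
a = sin²(Δφ/2) + cos φ₁ · cos φ₂ · sin²(Δλ/2) = 0.066347.
c = 2·atan2(√a, √(1−a)) = 0.52103 rad → d = 6371·c ≈ 3319.48 km ≈ 1792.38 nmi.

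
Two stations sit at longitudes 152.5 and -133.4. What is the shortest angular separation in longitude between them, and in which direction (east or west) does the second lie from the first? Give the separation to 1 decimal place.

74.1° east

Raw difference: -133.4 − 152.5 = -285.9°.
Normalise into (−180°, 180°]: -285.9° + 360° = 74.1°.
Positive ⇒ the second point lies to the east; separation 74.1°.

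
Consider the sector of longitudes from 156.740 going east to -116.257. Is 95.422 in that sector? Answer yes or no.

No

Band width going east from +156.740° to -116.257°: ((-116.257 − 156.740) mod 360) = 87.003°.
Offset of +95.422° east of the west edge: ((95.422 − 156.740) mod 360) = 298.682°.
298.682° > 87.003° ⇒ outside.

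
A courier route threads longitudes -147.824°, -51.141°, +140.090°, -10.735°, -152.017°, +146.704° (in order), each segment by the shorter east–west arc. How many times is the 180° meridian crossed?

Leg 1: -147.824° → -51.141°, shortest Δλ = 96.683° (east) — does not cross 180°.
Leg 2: -51.141° → +140.090°, shortest Δλ = -168.769° (west) — crosses 180°.
Leg 3: +140.090° → -10.735°, shortest Δλ = -150.825° (west) — does not cross 180°.
Leg 4: -10.735° → -152.017°, shortest Δλ = -141.282° (west) — does not cross 180°.
Leg 5: -152.017° → +146.704°, shortest Δλ = -61.279° (west) — crosses 180°.
Total crossings: 2.

2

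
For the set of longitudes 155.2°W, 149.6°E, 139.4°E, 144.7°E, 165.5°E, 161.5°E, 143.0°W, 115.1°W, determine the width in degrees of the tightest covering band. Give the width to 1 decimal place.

Sort the longitudes: -155.2°, -143.0°, -115.1°, +139.4°, +144.7°, +149.6°, +161.5°, +165.5°.
Eastward gaps between consecutive values (wrapping around): 12.2°, 27.9°, 254.5°, 5.3°, 4.9°, 11.9°, 4.0°, 39.3°.
Largest gap = 254.5° ⇒ minimal covering band is its complement: 360° − 254.5° = 105.5°.
Band runs from +139.4° eastward to -115.1°, crossing the antimeridian.

105.5°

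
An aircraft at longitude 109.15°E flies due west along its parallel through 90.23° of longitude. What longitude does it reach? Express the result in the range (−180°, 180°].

18.92°E

Start at +109.15°; shift −90.23° → +18.92°.
+18.92° already lies in (−180°, 180°].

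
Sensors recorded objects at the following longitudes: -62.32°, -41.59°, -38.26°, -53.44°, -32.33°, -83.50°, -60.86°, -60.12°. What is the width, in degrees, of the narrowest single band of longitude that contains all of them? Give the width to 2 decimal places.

51.17°

Sort the longitudes: -83.50°, -62.32°, -60.86°, -60.12°, -53.44°, -41.59°, -38.26°, -32.33°.
Eastward gaps between consecutive values (wrapping around): 21.18°, 1.46°, 0.74°, 6.68°, 11.85°, 3.33°, 5.93°, 308.83°.
Largest gap = 308.83° ⇒ minimal covering band is its complement: 360° − 308.83° = 51.17°.
Band runs from -83.50° eastward to -32.33°.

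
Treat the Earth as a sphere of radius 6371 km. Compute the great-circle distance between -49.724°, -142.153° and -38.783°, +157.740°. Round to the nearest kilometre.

4803 km

Δλ = 157.740 − -142.153 = 299.893°; wrapped into (−180°, 180°]: -60.107°.
Δφ = -38.783 − -49.724 = 10.941°.
a = sin²(Δφ/2) + cos φ₁ · cos φ₂ · sin²(Δλ/2) = 0.135481.
c = 2·atan2(√a, √(1−a)) = 0.75388 rad → d = 6371·c ≈ 4802.97 km.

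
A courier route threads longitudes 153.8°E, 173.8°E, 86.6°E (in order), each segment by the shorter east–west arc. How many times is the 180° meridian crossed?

Leg 1: +153.8° → +173.8°, shortest Δλ = 20.0° (east) — does not cross 180°.
Leg 2: +173.8° → +86.6°, shortest Δλ = -87.2° (west) — does not cross 180°.
Total crossings: 0.

0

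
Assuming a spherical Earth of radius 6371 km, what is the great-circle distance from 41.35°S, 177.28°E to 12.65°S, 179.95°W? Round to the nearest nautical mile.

1729 nmi

Δλ = -179.95 − 177.28 = -357.23°; wrapped into (−180°, 180°]: 2.77°.
Δφ = -12.65 − -41.35 = 28.70°.
a = sin²(Δφ/2) + cos φ₁ · cos φ₂ · sin²(Δλ/2) = 0.061855.
c = 2·atan2(√a, √(1−a)) = 0.50269 rad → d = 6371·c ≈ 3202.63 km ≈ 1729.28 nmi.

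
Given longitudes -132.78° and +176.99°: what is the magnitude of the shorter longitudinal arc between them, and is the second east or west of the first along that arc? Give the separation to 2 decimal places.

Raw difference: 176.99 − -132.78 = 309.77°.
Normalise into (−180°, 180°]: 309.77° − 360° = -50.23°.
Negative ⇒ the second point lies to the west; separation 50.23°.

50.23° west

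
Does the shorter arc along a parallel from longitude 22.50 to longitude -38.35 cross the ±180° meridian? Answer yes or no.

No

Signed shortest Δλ = ((-38.35 − 22.50 + 180) mod 360) − 180 = -60.85°.
Going west by 60.85° from +22.50° reaches -38.35° without touching 180°.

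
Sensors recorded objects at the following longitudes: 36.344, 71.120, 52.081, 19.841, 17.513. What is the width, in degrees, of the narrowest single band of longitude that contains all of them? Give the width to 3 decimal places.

53.607°

Sort the longitudes: +17.513°, +19.841°, +36.344°, +52.081°, +71.120°.
Eastward gaps between consecutive values (wrapping around): 2.328°, 16.503°, 15.737°, 19.039°, 306.393°.
Largest gap = 306.393° ⇒ minimal covering band is its complement: 360° − 306.393° = 53.607°.
Band runs from +17.513° eastward to +71.120°.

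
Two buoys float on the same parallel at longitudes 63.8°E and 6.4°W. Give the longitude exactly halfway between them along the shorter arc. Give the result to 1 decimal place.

28.7°E

Signed shortest Δλ from +63.8° to -6.4° is -70.2°.
Midpoint longitude = +63.8° + (-70.2°)/2 = +63.8° − 35.1° = +28.7°.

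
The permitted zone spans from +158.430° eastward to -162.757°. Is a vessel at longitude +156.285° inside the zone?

No

Band width going east from +158.430° to -162.757°: ((-162.757 − 158.430) mod 360) = 38.813°.
Offset of +156.285° east of the west edge: ((156.285 − 158.430) mod 360) = 357.855°.
357.855° > 38.813° ⇒ outside.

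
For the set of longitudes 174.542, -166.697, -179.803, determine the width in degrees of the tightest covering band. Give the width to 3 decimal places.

Sort the longitudes: -179.803°, -166.697°, +174.542°.
Eastward gaps between consecutive values (wrapping around): 13.106°, 341.239°, 5.655°.
Largest gap = 341.239° ⇒ minimal covering band is its complement: 360° − 341.239° = 18.761°.
Band runs from +174.542° eastward to -166.697°, crossing the antimeridian.

18.761°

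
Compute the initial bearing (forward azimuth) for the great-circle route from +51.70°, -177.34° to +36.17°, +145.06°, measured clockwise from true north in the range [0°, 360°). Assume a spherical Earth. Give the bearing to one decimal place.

254.5°

Δλ = 145.06 − -177.34 = 322.40°; wrapped into (−180°, 180°]: -37.60°.
θ = atan2( sin Δλ · cos φ₂ , cos φ₁ · sin φ₂ − sin φ₁ · cos φ₂ · cos Δλ )
  = atan2(-0.49255, -0.13615) = -105.452° → normalised to [0°, 360°): 254.548°.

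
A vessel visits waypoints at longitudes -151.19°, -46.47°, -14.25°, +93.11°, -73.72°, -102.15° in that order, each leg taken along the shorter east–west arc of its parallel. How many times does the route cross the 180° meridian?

0

Leg 1: -151.19° → -46.47°, shortest Δλ = 104.72° (east) — does not cross 180°.
Leg 2: -46.47° → -14.25°, shortest Δλ = 32.22° (east) — does not cross 180°.
Leg 3: -14.25° → +93.11°, shortest Δλ = 107.36° (east) — does not cross 180°.
Leg 4: +93.11° → -73.72°, shortest Δλ = -166.83° (west) — does not cross 180°.
Leg 5: -73.72° → -102.15°, shortest Δλ = -28.43° (west) — does not cross 180°.
Total crossings: 0.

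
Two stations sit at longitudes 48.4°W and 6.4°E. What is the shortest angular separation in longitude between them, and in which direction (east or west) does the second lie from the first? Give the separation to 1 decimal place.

54.8° east

Raw difference: 6.4 − -48.4 = 54.8°.
Normalise into (−180°, 180°]: 54.8° stays 54.8°.
Positive ⇒ the second point lies to the east; separation 54.8°.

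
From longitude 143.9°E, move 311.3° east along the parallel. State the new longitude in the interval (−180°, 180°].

Start at +143.9°; shift +311.3° → +455.2°.
+455.2° lies outside (−180°, 180°]; subtract 360° → +95.2°.

95.2°E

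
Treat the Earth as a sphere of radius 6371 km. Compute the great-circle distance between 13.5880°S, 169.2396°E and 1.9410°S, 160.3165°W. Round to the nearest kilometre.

3589 km

Δλ = -160.3165 − 169.2396 = -329.5561°; wrapped into (−180°, 180°]: 30.4439°.
Δφ = -1.9410 − -13.5880 = 11.6470°.
a = sin²(Δφ/2) + cos φ₁ · cos φ₂ · sin²(Δλ/2) = 0.077264.
c = 2·atan2(√a, √(1−a)) = 0.56335 rad → d = 6371·c ≈ 3589.09 km.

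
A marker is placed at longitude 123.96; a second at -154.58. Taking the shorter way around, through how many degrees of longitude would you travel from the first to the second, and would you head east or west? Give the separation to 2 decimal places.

Raw difference: -154.58 − 123.96 = -278.54°.
Normalise into (−180°, 180°]: -278.54° + 360° = 81.46°.
Positive ⇒ the second point lies to the east; separation 81.46°.

81.46° east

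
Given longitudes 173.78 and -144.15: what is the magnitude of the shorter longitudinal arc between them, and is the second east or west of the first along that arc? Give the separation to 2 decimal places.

42.07° east

Raw difference: -144.15 − 173.78 = -317.93°.
Normalise into (−180°, 180°]: -317.93° + 360° = 42.07°.
Positive ⇒ the second point lies to the east; separation 42.07°.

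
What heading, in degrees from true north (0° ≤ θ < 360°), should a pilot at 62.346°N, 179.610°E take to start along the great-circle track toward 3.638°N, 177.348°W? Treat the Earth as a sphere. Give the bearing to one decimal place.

176.4°

Δλ = -177.348 − 179.610 = -356.958°; wrapped into (−180°, 180°]: 3.042°.
θ = atan2( sin Δλ · cos φ₂ , cos φ₁ · sin φ₂ − sin φ₁ · cos φ₂ · cos Δλ )
  = atan2(0.05296, -0.85329) = 176.448° → normalised to [0°, 360°): 176.448°.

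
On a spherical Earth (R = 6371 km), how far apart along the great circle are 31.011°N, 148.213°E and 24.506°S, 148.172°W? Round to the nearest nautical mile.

4945 nmi

Δλ = -148.172 − 148.213 = -296.385°; wrapped into (−180°, 180°]: 63.615°.
Δφ = -24.506 − 31.011 = -55.517°.
a = sin²(Δφ/2) + cos φ₁ · cos φ₂ · sin²(Δλ/2) = 0.433565.
c = 2·atan2(√a, √(1−a)) = 1.43753 rad → d = 6371·c ≈ 9158.51 km ≈ 4945.20 nmi.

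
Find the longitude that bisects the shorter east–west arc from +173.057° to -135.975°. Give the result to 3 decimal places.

-161.459°

Signed shortest Δλ from +173.057° to -135.975° is +50.968°.
Midpoint longitude = +173.057° + (+50.968°)/2 = +173.057° + 25.484° = +198.541°.
Normalise into (−180°, 180°]: -161.459°.
(The naïve average (+173.057 + -135.975)/2 = 18.541° is on the wrong side of the globe.)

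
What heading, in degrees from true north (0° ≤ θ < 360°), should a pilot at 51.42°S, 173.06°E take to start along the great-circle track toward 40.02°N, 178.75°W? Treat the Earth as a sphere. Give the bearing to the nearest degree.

Δλ = -178.75 − 173.06 = -351.81°; wrapped into (−180°, 180°]: 8.19°.
θ = atan2( sin Δλ · cos φ₂ , cos φ₁ · sin φ₂ − sin φ₁ · cos φ₂ · cos Δλ )
  = atan2(0.10910, 0.99358) = 6.266° → normalised to [0°, 360°): 6.266°.

6°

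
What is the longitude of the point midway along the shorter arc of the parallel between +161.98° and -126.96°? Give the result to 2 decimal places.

Signed shortest Δλ from +161.98° to -126.96° is +71.06°.
Midpoint longitude = +161.98° + (+71.06°)/2 = +161.98° + 35.53° = +197.51°.
Normalise into (−180°, 180°]: -162.49°.
(The naïve average (+161.98 + -126.96)/2 = 17.51° is on the wrong side of the globe.)

-162.49°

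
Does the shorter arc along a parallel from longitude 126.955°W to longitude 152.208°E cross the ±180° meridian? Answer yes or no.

Naïve |152.208 − -126.955| = 279.163° > 180°, so the shorter arc goes the other way round — across 180°.
Signed shortest Δλ = ((152.208 − -126.955 + 180) mod 360) − 180 = -80.837°.
Going west by 80.837° from -126.955° passes through 180° before reaching +152.208°.

Yes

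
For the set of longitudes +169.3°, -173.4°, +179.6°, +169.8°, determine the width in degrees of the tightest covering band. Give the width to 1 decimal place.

Sort the longitudes: -173.4°, +169.3°, +169.8°, +179.6°.
Eastward gaps between consecutive values (wrapping around): 342.7°, 0.5°, 9.8°, 7.0°.
Largest gap = 342.7° ⇒ minimal covering band is its complement: 360° − 342.7° = 17.3°.
Band runs from +169.3° eastward to -173.4°, crossing the antimeridian.

17.3°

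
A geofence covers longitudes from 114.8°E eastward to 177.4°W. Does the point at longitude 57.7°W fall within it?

No

Band width going east from +114.8° to -177.4°: ((-177.4 − 114.8) mod 360) = 67.8°.
Offset of -57.7° east of the west edge: ((-57.7 − 114.8) mod 360) = 187.5°.
187.5° > 67.8° ⇒ outside.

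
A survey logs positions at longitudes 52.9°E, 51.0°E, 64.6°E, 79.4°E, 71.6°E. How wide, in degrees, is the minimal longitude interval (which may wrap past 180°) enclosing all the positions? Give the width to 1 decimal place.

Sort the longitudes: +51.0°, +52.9°, +64.6°, +71.6°, +79.4°.
Eastward gaps between consecutive values (wrapping around): 1.9°, 11.7°, 7.0°, 7.8°, 331.6°.
Largest gap = 331.6° ⇒ minimal covering band is its complement: 360° − 331.6° = 28.4°.
Band runs from +51.0° eastward to +79.4°.

28.4°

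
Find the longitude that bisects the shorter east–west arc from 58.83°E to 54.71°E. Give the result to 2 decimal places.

56.77°E

Signed shortest Δλ from +58.83° to +54.71° is -4.12°.
Midpoint longitude = +58.83° + (-4.12°)/2 = +58.83° − 2.06° = +56.77°.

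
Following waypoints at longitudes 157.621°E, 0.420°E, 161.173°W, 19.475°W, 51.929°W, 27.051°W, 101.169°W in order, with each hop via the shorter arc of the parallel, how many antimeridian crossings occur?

0

Leg 1: +157.621° → +0.420°, shortest Δλ = -157.201° (west) — does not cross 180°.
Leg 2: +0.420° → -161.173°, shortest Δλ = -161.593° (west) — does not cross 180°.
Leg 3: -161.173° → -19.475°, shortest Δλ = 141.698° (east) — does not cross 180°.
Leg 4: -19.475° → -51.929°, shortest Δλ = -32.454° (west) — does not cross 180°.
Leg 5: -51.929° → -27.051°, shortest Δλ = 24.878° (east) — does not cross 180°.
Leg 6: -27.051° → -101.169°, shortest Δλ = -74.118° (west) — does not cross 180°.
Total crossings: 0.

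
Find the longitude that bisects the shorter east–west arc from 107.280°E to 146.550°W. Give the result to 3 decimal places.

160.365°E

Signed shortest Δλ from +107.280° to -146.550° is +106.170°.
Midpoint longitude = +107.280° + (+106.170°)/2 = +107.280° + 53.085° = +160.365°.
(The naïve average (+107.280 + -146.550)/2 = -19.635° is on the wrong side of the globe.)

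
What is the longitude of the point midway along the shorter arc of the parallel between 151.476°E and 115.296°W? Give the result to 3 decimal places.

Signed shortest Δλ from +151.476° to -115.296° is +93.228°.
Midpoint longitude = +151.476° + (+93.228°)/2 = +151.476° + 46.614° = +198.090°.
Normalise into (−180°, 180°]: -161.910°.
(The naïve average (+151.476 + -115.296)/2 = 18.09° is on the wrong side of the globe.)

161.910°W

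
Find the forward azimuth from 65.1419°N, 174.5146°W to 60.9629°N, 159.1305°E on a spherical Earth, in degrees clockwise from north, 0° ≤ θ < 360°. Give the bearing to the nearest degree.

263°

Δλ = 159.1305 − -174.5146 = 333.6451°; wrapped into (−180°, 180°]: -26.3549°.
θ = atan2( sin Δλ · cos φ₂ , cos φ₁ · sin φ₂ − sin φ₁ · cos φ₂ · cos Δλ )
  = atan2(-0.21547, -0.02710) = -97.168° → normalised to [0°, 360°): 262.832°.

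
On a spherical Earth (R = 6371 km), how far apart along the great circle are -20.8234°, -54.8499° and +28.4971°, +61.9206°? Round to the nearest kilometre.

Δλ = 61.9206 − -54.8499 = 116.7705°.
Δφ = 28.4971 − -20.8234 = 49.3205°.
a = sin²(Δφ/2) + cos φ₁ · cos φ₂ · sin²(Δλ/2) = 0.769799.
c = 2·atan2(√a, √(1−a)) = 2.14076 rad → d = 6371·c ≈ 13638.76 km.

13639 km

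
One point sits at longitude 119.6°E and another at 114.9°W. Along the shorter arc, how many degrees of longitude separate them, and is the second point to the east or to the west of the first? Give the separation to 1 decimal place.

Raw difference: -114.9 − 119.6 = -234.5°.
Normalise into (−180°, 180°]: -234.5° + 360° = 125.5°.
Positive ⇒ the second point lies to the east; separation 125.5°.

125.5° east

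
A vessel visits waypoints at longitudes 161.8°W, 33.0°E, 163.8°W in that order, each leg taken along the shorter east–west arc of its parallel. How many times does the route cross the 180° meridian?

2

Leg 1: -161.8° → +33.0°, shortest Δλ = -165.2° (west) — crosses 180°.
Leg 2: +33.0° → -163.8°, shortest Δλ = 163.2° (east) — crosses 180°.
Total crossings: 2.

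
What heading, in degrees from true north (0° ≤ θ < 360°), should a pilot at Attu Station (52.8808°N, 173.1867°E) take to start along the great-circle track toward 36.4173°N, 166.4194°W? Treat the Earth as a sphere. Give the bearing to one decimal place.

130.9°

Δλ = -166.4194 − 173.1867 = -339.6061°; wrapped into (−180°, 180°]: 20.3939°.
θ = atan2( sin Δλ · cos φ₂ , cos φ₁ · sin φ₂ − sin φ₁ · cos φ₂ · cos Δλ )
  = atan2(0.28042, -0.24318) = 130.932° → normalised to [0°, 360°): 130.932°.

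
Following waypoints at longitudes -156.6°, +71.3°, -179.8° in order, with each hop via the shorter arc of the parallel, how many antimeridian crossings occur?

Leg 1: -156.6° → +71.3°, shortest Δλ = -132.1° (west) — crosses 180°.
Leg 2: +71.3° → -179.8°, shortest Δλ = 108.9° (east) — crosses 180°.
Total crossings: 2.

2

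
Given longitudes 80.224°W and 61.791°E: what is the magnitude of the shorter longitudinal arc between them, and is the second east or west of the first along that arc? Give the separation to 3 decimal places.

142.015° east

Raw difference: 61.791 − -80.224 = 142.015°.
Normalise into (−180°, 180°]: 142.015° stays 142.015°.
Positive ⇒ the second point lies to the east; separation 142.015°.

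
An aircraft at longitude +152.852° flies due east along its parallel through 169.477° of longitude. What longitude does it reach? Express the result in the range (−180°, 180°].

Start at +152.852°; shift +169.477° → +322.329°.
+322.329° lies outside (−180°, 180°]; subtract 360° → -37.671°.

-37.671°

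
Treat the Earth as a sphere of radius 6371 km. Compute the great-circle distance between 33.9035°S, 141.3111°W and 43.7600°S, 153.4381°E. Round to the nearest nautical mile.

3029 nmi

Δλ = 153.4381 − -141.3111 = 294.7492°; wrapped into (−180°, 180°]: -65.2508°.
Δφ = -43.7600 − -33.9035 = -9.8565°.
a = sin²(Δφ/2) + cos φ₁ · cos φ₂ · sin²(Δλ/2) = 0.181625.
c = 2·atan2(√a, √(1−a)) = 0.88052 rad → d = 6371·c ≈ 5609.80 km ≈ 3029.05 nmi.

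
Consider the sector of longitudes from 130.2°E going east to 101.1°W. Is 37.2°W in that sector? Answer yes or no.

No

Band width going east from +130.2° to -101.1°: ((-101.1 − 130.2) mod 360) = 128.7°.
Offset of -37.2° east of the west edge: ((-37.2 − 130.2) mod 360) = 192.6°.
192.6° > 128.7° ⇒ outside.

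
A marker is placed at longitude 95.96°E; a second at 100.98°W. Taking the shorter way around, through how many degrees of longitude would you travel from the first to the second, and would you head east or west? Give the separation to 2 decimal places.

163.06° east

Raw difference: -100.98 − 95.96 = -196.94°.
Normalise into (−180°, 180°]: -196.94° + 360° = 163.06°.
Positive ⇒ the second point lies to the east; separation 163.06°.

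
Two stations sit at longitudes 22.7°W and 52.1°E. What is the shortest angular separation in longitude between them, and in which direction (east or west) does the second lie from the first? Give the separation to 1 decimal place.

Raw difference: 52.1 − -22.7 = 74.8°.
Normalise into (−180°, 180°]: 74.8° stays 74.8°.
Positive ⇒ the second point lies to the east; separation 74.8°.

74.8° east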